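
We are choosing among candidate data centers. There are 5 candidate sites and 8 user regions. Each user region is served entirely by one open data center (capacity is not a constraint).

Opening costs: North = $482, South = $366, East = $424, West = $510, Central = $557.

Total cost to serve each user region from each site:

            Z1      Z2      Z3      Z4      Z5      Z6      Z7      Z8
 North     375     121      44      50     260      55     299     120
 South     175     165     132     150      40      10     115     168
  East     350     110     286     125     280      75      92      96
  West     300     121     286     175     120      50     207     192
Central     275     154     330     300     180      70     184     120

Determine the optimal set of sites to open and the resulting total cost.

For any fixed open set, each user region goes to its cheapest open site; total = fixed + service.
{South}: Z1→South 175, Z2→South 165, Z3→South 132, Z4→South 150, Z5→South 40, Z6→South 10, Z7→South 115, Z8→South 168. Service 955; fixed 366; total 1321.
{North, South}: service 675 + fixed 848 = 1523
{South, East}: service 780 + fixed 790 = 1570
{North, South, East, West, Central}: service 617 + fixed 2339 = 2956
No other subset beats 1321.

Open South only; minimum total cost 1321.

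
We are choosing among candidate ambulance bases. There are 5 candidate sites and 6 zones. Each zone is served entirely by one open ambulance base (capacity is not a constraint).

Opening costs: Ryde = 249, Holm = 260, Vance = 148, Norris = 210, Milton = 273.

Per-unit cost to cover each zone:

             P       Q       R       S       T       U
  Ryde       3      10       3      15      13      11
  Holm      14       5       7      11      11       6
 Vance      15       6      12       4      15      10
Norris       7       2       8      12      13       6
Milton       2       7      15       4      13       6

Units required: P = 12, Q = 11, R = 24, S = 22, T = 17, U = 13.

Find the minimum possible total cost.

Minimum total cost: 1010

For any fixed open set, each zone goes to its cheapest open site; total = fixed + service.
{Ryde, Vance}: P→Ryde 3·12=36, Q→Vance 6·11=66, R→Ryde 3·24=72, S→Vance 4·22=88, T→Ryde 13·17=221, U→Vance 10·13=130. Service 613; fixed 397; total 1010.
{Vance, Norris}: service 685 + fixed 358 = 1043
{Norris}: service 861 + fixed 210 = 1071
{Ryde, Holm, Vance, Norris, Milton}: service 471 + fixed 1140 = 1611
No other subset beats 1010.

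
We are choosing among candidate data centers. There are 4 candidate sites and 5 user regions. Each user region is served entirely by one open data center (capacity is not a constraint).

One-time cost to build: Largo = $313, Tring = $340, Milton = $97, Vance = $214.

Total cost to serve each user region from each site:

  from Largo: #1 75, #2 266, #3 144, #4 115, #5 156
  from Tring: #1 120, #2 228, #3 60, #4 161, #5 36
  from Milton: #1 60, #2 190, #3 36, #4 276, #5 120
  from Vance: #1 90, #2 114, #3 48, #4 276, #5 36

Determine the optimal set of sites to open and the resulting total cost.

Open Vance only; minimum total cost 778.

For any fixed open set, each user region goes to its cheapest open site; total = fixed + service.
{Vance}: #1→Vance 90, #2→Vance 114, #3→Vance 48, #4→Vance 276, #5→Vance 36. Service 564; fixed 214; total 778.
{Milton}: service 682 + fixed 97 = 779
{Milton, Vance}: service 522 + fixed 311 = 833
{Largo, Tring, Milton, Vance}: #1→Milton 60, #2→Vance 114, #3→Milton 36, #4→Largo 115, #5→Tring 36. Service 361; fixed 964; total 1325.
(All 15 nonempty subsets were checked; Vance only is lowest.)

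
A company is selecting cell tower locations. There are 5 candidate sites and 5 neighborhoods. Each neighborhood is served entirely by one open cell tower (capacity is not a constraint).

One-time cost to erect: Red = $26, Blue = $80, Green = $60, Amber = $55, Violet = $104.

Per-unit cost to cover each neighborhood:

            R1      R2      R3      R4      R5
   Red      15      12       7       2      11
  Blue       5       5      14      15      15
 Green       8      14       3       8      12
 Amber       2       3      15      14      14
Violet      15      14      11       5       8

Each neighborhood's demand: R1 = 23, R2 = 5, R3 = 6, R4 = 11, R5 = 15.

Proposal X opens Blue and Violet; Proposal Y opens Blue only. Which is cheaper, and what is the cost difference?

Proposal X: {Blue, Violet}: R1→Blue 5·23=115, R2→Blue 5·5=25, R3→Violet 11·6=66, R4→Violet 5·11=55, R5→Violet 8·15=120. Service 381; fixed 184; total 565.
Proposal Y: {Blue}: R1→Blue 5·23=115, R2→Blue 5·5=25, R3→Blue 14·6=84, R4→Blue 15·11=165, R5→Blue 15·15=225. Service 614; fixed 80; total 694.
Difference: |565 − 694| = 129.

Proposal X is cheaper by 129.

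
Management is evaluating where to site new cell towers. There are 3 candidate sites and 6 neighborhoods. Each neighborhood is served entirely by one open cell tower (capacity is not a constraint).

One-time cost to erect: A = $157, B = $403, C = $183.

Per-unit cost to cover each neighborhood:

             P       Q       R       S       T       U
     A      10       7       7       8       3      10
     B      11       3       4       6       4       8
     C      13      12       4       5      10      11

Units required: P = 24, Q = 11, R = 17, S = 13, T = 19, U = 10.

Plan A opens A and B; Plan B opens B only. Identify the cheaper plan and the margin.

Plan A: {A, B}: P→A 10·24=240, Q→B 3·11=33, R→B 4·17=68, S→B 6·13=78, T→A 3·19=57, U→B 8·10=80. Service 556; fixed 560; total 1116.
Plan B: {B}: P→B 11·24=264, Q→B 3·11=33, R→B 4·17=68, S→B 6·13=78, T→B 4·19=76, U→B 8·10=80. Service 599; fixed 403; total 1002.
Difference: |1116 − 1002| = 114.

Plan B is cheaper by 114.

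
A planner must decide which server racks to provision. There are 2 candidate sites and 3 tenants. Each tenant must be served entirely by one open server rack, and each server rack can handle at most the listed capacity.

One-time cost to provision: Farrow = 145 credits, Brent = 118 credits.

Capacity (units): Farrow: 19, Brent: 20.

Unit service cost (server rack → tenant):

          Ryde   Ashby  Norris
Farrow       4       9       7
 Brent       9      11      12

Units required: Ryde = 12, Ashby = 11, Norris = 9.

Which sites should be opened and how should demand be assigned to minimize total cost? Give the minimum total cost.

Minimum total cost: 540

Open {Farrow, Brent}: Ryde→Farrow 4·12=48, Ashby→Brent 11·11=121, Norris→Brent 12·9=108.
Loads: Farrow carries 12/19, Brent carries 20/20. Service 277; fixed 263; total 540.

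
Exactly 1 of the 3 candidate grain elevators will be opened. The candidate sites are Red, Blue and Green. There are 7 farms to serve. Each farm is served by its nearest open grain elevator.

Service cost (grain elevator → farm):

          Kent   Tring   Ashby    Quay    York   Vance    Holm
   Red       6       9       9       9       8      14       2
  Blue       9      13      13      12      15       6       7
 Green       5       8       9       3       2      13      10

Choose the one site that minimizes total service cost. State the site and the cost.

Choose Green only; total service cost 50.

With exactly 1 open, each farm uses its cheapest among the chosen.
{Green}: Kent→Green 5, Tring→Green 8, Ashby→Green 9, Quay→Green 3, York→Green 2, Vance→Green 13, Holm→Green 10. Service cost 50.
{Red}: service cost 57
{Blue}: service cost 75
Among all 3 size-1 choices, {Green} is lowest.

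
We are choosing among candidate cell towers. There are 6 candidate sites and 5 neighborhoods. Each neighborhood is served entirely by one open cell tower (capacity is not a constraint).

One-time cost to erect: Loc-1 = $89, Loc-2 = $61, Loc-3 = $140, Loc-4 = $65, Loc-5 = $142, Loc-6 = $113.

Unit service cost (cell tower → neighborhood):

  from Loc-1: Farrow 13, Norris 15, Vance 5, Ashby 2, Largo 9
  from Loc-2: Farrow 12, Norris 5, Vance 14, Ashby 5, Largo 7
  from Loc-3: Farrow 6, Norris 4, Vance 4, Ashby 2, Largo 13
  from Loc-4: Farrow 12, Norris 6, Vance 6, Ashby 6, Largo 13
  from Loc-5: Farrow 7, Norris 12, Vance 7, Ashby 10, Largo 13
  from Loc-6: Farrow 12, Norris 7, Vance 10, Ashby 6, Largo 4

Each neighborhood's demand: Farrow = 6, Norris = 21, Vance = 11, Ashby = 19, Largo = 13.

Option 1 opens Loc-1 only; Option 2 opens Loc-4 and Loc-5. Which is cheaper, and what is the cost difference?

Option 1 is cheaper by 32.

Option 1: {Loc-1}: Farrow→Loc-1 13·6=78, Norris→Loc-1 15·21=315, Vance→Loc-1 5·11=55, Ashby→Loc-1 2·19=38, Largo→Loc-1 9·13=117. Service 603; fixed 89; total 692.
Option 2: {Loc-4, Loc-5}: Farrow→Loc-5 7·6=42, Norris→Loc-4 6·21=126, Vance→Loc-4 6·11=66, Ashby→Loc-4 6·19=114, Largo→Loc-4 13·13=169. Service 517; fixed 207; total 724.
Difference: |692 − 724| = 32.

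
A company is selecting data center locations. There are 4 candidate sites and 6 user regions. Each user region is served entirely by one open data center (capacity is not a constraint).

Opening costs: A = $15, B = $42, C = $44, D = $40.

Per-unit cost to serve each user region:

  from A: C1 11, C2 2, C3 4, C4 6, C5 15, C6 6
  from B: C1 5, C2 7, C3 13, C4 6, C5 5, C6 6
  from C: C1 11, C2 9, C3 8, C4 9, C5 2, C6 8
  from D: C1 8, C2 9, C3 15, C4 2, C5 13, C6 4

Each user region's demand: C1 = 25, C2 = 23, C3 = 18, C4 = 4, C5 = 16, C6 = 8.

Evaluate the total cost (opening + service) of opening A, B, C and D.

Each user region is assigned to its cheapest site among the open ones.
{A, B, C, D}: C1→B 5·25=125, C2→A 2·23=46, C3→A 4·18=72, C4→D 2·4=8, C5→C 2·16=32, C6→D 4·8=32. Service 315; fixed 141; total 456.

Total cost: 456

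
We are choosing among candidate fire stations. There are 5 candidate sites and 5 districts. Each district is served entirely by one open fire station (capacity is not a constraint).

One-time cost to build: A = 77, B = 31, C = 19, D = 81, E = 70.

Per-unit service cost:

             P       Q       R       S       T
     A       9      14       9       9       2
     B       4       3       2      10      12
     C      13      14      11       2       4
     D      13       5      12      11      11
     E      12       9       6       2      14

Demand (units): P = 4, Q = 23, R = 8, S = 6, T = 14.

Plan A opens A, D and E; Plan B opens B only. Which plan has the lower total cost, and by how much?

Plan A: {A, D, E}: P→A 9·4=36, Q→D 5·23=115, R→E 6·8=48, S→E 2·6=12, T→A 2·14=28. Service 239; fixed 228; total 467.
Plan B: {B}: P→B 4·4=16, Q→B 3·23=69, R→B 2·8=16, S→B 10·6=60, T→B 12·14=168. Service 329; fixed 31; total 360.
Difference: |467 − 360| = 107.

Plan B is cheaper by 107.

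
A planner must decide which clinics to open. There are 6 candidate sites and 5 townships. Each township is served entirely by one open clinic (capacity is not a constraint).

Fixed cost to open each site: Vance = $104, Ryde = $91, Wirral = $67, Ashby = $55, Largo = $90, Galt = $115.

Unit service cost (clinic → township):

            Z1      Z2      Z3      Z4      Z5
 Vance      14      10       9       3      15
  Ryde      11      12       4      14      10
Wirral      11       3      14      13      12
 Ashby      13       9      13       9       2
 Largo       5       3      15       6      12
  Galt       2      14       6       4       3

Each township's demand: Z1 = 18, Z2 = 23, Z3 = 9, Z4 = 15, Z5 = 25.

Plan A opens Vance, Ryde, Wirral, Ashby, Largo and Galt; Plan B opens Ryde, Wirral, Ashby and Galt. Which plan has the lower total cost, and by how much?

Plan B is cheaper by 179.

Plan A: {Vance, Ryde, Wirral, Ashby, Largo, Galt}: Z1→Galt 2·18=36, Z2→Wirral 3·23=69, Z3→Ryde 4·9=36, Z4→Vance 3·15=45, Z5→Ashby 2·25=50. Service 236; fixed 522; total 758.
Plan B: {Ryde, Wirral, Ashby, Galt}: Z1→Galt 2·18=36, Z2→Wirral 3·23=69, Z3→Ryde 4·9=36, Z4→Galt 4·15=60, Z5→Ashby 2·25=50. Service 251; fixed 328; total 579.
Difference: |758 − 579| = 179.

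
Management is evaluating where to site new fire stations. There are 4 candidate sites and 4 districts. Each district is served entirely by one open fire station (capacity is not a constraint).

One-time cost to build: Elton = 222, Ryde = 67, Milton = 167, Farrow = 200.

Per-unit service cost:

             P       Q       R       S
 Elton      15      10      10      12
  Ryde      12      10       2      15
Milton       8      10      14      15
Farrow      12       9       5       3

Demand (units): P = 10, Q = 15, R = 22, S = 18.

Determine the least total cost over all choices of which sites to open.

Minimum total cost: 619

For any fixed open set, each district goes to its cheapest open site; total = fixed + service.
{Farrow}: P→Farrow 12·10=120, Q→Farrow 9·15=135, R→Farrow 5·22=110, S→Farrow 3·18=54. Service 419; fixed 200; total 619.
{Ryde, Farrow}: service 353 + fixed 267 = 620
{Ryde}: P→Ryde 12·10=120, Q→Ryde 10·15=150, R→Ryde 2·22=44, S→Ryde 15·18=270. Service 584; fixed 67; total 651.
{Elton, Ryde, Milton, Farrow}: service 313 + fixed 656 = 969
No other subset beats 619.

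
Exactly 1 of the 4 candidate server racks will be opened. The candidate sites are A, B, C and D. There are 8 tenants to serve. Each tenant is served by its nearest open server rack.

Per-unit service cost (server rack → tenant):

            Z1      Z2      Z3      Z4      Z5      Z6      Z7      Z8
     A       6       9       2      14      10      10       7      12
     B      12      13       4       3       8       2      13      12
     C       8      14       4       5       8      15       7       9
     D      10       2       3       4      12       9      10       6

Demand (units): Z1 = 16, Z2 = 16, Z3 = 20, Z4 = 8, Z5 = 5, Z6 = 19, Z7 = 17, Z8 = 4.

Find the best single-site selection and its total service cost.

With exactly 1 open, each tenant uses its cheapest among the chosen.
{D}: Z1→D 10·16=160, Z2→D 2·16=32, Z3→D 3·20=60, Z4→D 4·8=32, Z5→D 12·5=60, Z6→D 9·19=171, Z7→D 10·17=170, Z8→D 6·4=24. Service cost 709.
{A}: service cost 799
{B}: service cost 851
Among all 4 size-1 choices, {D} is lowest.

Choose D only; total service cost 709.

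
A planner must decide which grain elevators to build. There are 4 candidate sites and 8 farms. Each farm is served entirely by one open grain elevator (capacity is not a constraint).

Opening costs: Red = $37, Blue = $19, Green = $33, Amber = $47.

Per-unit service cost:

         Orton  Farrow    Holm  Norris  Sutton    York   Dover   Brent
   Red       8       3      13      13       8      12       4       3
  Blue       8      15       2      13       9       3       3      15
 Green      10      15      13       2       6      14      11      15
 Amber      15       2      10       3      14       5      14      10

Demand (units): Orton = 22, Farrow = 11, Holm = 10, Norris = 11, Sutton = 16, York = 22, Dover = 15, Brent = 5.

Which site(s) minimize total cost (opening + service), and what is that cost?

Open Red, Blue and Green; minimum total cost 562.

For any fixed open set, each farm goes to its cheapest open site; total = fixed + service.
{Red, Blue, Green}: Orton→Red 8·22=176, Farrow→Red 3·11=33, Holm→Blue 2·10=20, Norris→Green 2·11=22, Sutton→Green 6·16=96, York→Blue 3·22=66, Dover→Blue 3·15=45, Brent→Red 3·5=15. Service 473; fixed 89; total 562.
{Blue, Green, Amber}: Orton→Blue 8·22=176, Farrow→Amber 2·11=22, Holm→Blue 2·10=20, Norris→Green 2·11=22, Sutton→Green 6·16=96, York→Blue 3·22=66, Dover→Blue 3·15=45, Brent→Amber 10·5=50. Service 497; fixed 99; total 596.
{Red, Blue, Green, Amber}: service 462 + fixed 136 = 598
{Blue}: Orton→Blue 8·22=176, Farrow→Blue 15·11=165, Holm→Blue 2·10=20, Norris→Blue 13·11=143, Sutton→Blue 9·16=144, York→Blue 3·22=66, Dover→Blue 3·15=45, Brent→Blue 15·5=75. Service 834; fixed 19; total 853.
No other subset beats 562.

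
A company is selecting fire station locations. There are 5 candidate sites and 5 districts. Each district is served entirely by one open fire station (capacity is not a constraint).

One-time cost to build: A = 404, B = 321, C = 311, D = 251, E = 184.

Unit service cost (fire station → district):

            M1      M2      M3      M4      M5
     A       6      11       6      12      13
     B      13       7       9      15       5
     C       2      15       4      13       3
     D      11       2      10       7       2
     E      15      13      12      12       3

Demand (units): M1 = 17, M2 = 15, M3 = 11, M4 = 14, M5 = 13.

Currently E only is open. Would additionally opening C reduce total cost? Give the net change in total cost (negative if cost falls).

No — net change +2 (cost rises by 2).

Current service cost with {E}: 789.
Adding C: each district re-picks its cheapest; new service cost 480, saving 309.
Extra fixed cost: 311. Net change = 311 − 309 = 2.
(Totals: 973 → 975.)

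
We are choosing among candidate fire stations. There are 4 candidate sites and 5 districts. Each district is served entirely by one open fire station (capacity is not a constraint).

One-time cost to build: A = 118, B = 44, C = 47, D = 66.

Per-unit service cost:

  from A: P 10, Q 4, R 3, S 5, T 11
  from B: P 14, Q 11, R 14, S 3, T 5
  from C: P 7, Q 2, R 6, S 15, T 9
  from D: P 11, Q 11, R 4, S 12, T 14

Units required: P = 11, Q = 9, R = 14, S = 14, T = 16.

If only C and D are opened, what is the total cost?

Each district is assigned to its cheapest site among the open ones.
{C, D}: P→C 7·11=77, Q→C 2·9=18, R→D 4·14=56, S→D 12·14=168, T→C 9·16=144. Service 463; fixed 113; total 576.

Total cost: 576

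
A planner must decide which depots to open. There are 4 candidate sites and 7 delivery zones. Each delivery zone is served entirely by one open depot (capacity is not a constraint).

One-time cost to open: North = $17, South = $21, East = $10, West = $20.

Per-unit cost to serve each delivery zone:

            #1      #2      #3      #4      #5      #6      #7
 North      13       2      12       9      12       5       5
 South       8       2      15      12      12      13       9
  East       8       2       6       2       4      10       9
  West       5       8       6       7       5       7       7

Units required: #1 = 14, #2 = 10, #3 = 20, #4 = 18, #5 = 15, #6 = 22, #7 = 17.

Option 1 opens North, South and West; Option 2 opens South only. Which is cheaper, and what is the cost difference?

Option 1: {North, South, West}: #1→West 5·14=70, #2→North 2·10=20, #3→West 6·20=120, #4→West 7·18=126, #5→West 5·15=75, #6→North 5·22=110, #7→North 5·17=85. Service 606; fixed 58; total 664.
Option 2: {South}: #1→South 8·14=112, #2→South 2·10=20, #3→South 15·20=300, #4→South 12·18=216, #5→South 12·15=180, #6→South 13·22=286, #7→South 9·17=153. Service 1267; fixed 21; total 1288.
Difference: |664 − 1288| = 624.

Option 1 is cheaper by 624.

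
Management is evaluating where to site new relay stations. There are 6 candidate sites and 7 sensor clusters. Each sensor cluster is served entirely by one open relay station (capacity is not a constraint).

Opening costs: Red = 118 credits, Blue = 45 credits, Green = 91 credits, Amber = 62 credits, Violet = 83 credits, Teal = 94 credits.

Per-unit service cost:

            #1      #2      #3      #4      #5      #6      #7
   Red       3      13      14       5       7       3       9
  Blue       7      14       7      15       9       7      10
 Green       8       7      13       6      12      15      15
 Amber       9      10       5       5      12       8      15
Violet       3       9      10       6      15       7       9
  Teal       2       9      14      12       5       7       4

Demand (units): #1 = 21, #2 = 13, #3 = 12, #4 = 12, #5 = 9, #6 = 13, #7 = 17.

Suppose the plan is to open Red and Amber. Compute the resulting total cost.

Each sensor cluster is assigned to its cheapest site among the open ones.
{Red, Amber}: #1→Red 3·21=63, #2→Amber 10·13=130, #3→Amber 5·12=60, #4→Red 5·12=60, #5→Red 7·9=63, #6→Red 3·13=39, #7→Red 9·17=153. Service 568; fixed 180; total 748.

Total cost: 748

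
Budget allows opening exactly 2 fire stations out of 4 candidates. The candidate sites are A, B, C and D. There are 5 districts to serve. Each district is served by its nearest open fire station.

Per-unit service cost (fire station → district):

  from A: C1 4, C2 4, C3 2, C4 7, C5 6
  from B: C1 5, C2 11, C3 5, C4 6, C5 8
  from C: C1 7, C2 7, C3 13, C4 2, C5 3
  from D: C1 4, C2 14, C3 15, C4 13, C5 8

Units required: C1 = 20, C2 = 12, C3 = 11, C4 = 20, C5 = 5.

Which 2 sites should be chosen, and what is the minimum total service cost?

With exactly 2 open, each district uses its cheapest among the chosen.
{A, C}: C1→A 4·20=80, C2→A 4·12=48, C3→A 2·11=22, C4→C 2·20=40, C5→C 3·5=15. Service cost 205.
{B, C}: service cost 294
{A, B}: service cost 300
Among all 6 size-2 choices, {A, C} is lowest.

Choose A and C; total service cost 205.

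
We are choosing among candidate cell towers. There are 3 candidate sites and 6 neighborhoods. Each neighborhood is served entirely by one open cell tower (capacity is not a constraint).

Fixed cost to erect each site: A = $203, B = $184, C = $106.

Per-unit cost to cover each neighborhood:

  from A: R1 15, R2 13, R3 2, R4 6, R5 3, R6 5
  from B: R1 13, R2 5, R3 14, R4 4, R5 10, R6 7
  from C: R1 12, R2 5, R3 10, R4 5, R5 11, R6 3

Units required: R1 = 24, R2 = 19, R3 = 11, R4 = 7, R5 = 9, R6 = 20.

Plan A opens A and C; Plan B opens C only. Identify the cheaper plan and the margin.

Plan A: {A, C}: R1→C 12·24=288, R2→C 5·19=95, R3→A 2·11=22, R4→C 5·7=35, R5→A 3·9=27, R6→C 3·20=60. Service 527; fixed 309; total 836.
Plan B: {C}: R1→C 12·24=288, R2→C 5·19=95, R3→C 10·11=110, R4→C 5·7=35, R5→C 11·9=99, R6→C 3·20=60. Service 687; fixed 106; total 793.
Difference: |836 − 793| = 43.

Plan B is cheaper by 43.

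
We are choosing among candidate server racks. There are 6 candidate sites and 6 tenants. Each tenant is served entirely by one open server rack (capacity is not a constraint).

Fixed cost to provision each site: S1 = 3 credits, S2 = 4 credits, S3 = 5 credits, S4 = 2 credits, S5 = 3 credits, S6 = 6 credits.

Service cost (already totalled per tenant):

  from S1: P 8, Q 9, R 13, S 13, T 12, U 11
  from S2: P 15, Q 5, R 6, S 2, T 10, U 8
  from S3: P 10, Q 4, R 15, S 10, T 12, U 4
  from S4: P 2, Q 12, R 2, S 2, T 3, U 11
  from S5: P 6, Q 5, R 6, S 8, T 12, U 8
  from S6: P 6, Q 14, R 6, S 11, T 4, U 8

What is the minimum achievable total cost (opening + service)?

For any fixed open set, each tenant goes to its cheapest open site; total = fixed + service.
{S3, S4}: P→S4 2, Q→S3 4, R→S4 2, S→S4 2, T→S4 3, U→S3 4. Service 17; fixed 7; total 24.
{S1, S3, S4}: P→S4 2, Q→S3 4, R→S4 2, S→S4 2, T→S4 3, U→S3 4. Service 17; fixed 10; total 27.
{S3, S4, S5}: service 17 + fixed 10 = 27
{S1, S2, S3, S4, S5, S6}: P→S4 2, Q→S3 4, R→S4 2, S→S2 2, T→S4 3, U→S3 4. Service 17; fixed 23; total 40.
No other subset beats 24.

Minimum total cost: 24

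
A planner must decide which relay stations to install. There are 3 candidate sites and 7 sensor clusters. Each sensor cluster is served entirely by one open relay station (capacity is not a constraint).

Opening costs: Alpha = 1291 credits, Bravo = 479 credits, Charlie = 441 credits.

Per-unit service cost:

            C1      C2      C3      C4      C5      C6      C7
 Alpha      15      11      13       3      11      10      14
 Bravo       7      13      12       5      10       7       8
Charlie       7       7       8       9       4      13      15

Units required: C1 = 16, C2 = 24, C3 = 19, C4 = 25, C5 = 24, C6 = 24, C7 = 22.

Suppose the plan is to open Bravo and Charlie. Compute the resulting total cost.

Total cost: 1917

Each sensor cluster is assigned to its cheapest site among the open ones.
{Bravo, Charlie}: C1→Bravo 7·16=112, C2→Charlie 7·24=168, C3→Charlie 8·19=152, C4→Bravo 5·25=125, C5→Charlie 4·24=96, C6→Bravo 7·24=168, C7→Bravo 8·22=176. Service 997; fixed 920; total 1917.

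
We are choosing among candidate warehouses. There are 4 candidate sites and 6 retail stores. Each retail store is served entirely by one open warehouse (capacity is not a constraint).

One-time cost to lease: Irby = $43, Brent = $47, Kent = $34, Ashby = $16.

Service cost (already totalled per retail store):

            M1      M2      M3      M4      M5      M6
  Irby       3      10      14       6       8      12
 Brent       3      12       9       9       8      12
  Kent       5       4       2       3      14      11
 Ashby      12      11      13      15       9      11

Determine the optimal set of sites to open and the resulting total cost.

Open Kent only; minimum total cost 73.

For any fixed open set, each retail store goes to its cheapest open site; total = fixed + service.
{Kent}: M1→Kent 5, M2→Kent 4, M3→Kent 2, M4→Kent 3, M5→Kent 14, M6→Kent 11. Service 39; fixed 34; total 73.
{Kent, Ashby}: M1→Kent 5, M2→Kent 4, M3→Kent 2, M4→Kent 3, M5→Ashby 9, M6→Kent 11. Service 34; fixed 50; total 84.
{Ashby}: M1→Ashby 12, M2→Ashby 11, M3→Ashby 13, M4→Ashby 15, M5→Ashby 9, M6→Ashby 11. Service 71; fixed 16; total 87.
{Irby, Brent, Kent, Ashby}: service 31 + fixed 140 = 171
No other subset beats 73.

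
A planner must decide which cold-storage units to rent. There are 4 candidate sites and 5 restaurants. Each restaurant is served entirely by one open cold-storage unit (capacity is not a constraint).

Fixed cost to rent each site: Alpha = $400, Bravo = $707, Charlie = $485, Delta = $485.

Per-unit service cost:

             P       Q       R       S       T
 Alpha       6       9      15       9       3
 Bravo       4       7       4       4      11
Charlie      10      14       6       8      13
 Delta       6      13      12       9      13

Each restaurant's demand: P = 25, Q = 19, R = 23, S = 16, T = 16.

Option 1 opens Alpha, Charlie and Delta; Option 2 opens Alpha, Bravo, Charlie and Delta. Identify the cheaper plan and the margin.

Option 1 is cheaper by 509.

Option 1: {Alpha, Charlie, Delta}: P→Alpha 6·25=150, Q→Alpha 9·19=171, R→Charlie 6·23=138, S→Charlie 8·16=128, T→Alpha 3·16=48. Service 635; fixed 1370; total 2005.
Option 2: {Alpha, Bravo, Charlie, Delta}: P→Bravo 4·25=100, Q→Bravo 7·19=133, R→Bravo 4·23=92, S→Bravo 4·16=64, T→Alpha 3·16=48. Service 437; fixed 2077; total 2514.
Difference: |2005 − 2514| = 509.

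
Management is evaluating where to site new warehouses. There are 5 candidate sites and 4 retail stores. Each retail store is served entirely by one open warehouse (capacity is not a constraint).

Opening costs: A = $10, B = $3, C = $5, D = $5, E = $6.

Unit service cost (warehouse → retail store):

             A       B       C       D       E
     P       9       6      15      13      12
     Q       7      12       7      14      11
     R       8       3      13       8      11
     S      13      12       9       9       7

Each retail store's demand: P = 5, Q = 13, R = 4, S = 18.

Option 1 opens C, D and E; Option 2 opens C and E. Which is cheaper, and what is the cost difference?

Option 1: {C, D, E}: P→E 12·5=60, Q→C 7·13=91, R→D 8·4=32, S→E 7·18=126. Service 309; fixed 16; total 325.
Option 2: {C, E}: P→E 12·5=60, Q→C 7·13=91, R→E 11·4=44, S→E 7·18=126. Service 321; fixed 11; total 332.
Difference: |325 − 332| = 7.

Option 1 is cheaper by 7.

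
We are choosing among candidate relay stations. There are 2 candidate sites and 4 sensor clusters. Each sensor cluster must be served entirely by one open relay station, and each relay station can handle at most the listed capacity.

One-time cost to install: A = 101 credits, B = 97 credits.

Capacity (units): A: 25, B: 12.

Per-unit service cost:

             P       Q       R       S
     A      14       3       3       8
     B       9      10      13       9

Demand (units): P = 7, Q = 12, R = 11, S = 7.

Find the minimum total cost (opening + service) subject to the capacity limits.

Minimum total cost: 505

Open {A, B}: P→A 14·7=98, Q→B 10·12=120, R→A 3·11=33, S→A 8·7=56.
Loads: A carries 25/25, B carries 12/12. Service 307; fixed 198; total 505.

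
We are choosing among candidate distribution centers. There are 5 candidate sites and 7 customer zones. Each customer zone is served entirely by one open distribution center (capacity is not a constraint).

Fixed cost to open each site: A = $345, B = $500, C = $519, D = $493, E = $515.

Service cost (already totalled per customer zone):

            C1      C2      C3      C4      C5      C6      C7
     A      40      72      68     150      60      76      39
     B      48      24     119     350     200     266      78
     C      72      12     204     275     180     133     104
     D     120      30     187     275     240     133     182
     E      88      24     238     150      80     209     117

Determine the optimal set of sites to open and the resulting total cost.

Open A only; minimum total cost 850.

For any fixed open set, each customer zone goes to its cheapest open site; total = fixed + service.
{A}: C1→A 40, C2→A 72, C3→A 68, C4→A 150, C5→A 60, C6→A 76, C7→A 39. Service 505; fixed 345; total 850.
{A, D}: service 463 + fixed 838 = 1301
{A, B}: service 457 + fixed 845 = 1302
{A, B, C, D, E}: service 445 + fixed 2372 = 2817
No other subset beats 850.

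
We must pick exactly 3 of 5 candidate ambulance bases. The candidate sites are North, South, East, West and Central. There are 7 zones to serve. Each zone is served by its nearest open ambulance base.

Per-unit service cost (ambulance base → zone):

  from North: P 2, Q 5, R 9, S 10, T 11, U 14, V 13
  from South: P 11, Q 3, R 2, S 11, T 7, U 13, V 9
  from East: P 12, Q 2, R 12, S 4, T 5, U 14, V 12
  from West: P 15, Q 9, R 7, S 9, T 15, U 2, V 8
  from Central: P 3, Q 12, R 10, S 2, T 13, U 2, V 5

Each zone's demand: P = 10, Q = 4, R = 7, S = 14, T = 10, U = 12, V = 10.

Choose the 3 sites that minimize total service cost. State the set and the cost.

Choose South, East and Central; total service cost 204.

With exactly 3 open, each zone uses its cheapest among the chosen.
{South, East, Central}: P→Central 3·10=30, Q→East 2·4=8, R→South 2·7=14, S→Central 2·14=28, T→East 5·10=50, U→Central 2·12=24, V→Central 5·10=50. Service cost 204.
{North, South, Central}: service cost 218
{South, West, Central}: service cost 228
Among all 10 size-3 choices, {South, East, Central} is lowest.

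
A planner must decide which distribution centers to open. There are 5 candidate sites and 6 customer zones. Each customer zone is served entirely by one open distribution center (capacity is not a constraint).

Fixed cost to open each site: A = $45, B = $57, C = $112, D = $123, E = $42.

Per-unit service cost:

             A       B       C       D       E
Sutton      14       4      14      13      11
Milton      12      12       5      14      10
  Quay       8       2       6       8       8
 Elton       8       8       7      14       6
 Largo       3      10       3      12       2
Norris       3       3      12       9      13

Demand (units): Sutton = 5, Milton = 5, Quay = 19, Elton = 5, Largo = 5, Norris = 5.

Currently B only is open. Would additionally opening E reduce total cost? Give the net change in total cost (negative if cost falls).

Current service cost with {B}: 223.
Adding E: each customer zone re-picks its cheapest; new service cost 163, saving 60.
Extra fixed cost: 42. Net change = 42 − 60 = -18.
(Totals: 280 → 262.)

Yes — net change −18 (cost falls by 18).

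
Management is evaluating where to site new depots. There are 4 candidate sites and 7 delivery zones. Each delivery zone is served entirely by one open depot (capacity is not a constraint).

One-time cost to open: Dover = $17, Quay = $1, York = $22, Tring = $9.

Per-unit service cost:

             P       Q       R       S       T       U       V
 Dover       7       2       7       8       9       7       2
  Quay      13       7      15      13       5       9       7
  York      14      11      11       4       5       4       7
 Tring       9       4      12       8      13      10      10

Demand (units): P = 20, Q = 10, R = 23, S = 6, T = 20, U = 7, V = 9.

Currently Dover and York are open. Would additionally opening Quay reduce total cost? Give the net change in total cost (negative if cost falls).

No — net change +1 (cost rises by 1).

Current service cost with {Dover, York}: 491.
Adding Quay: each delivery zone re-picks its cheapest; new service cost 491, saving 0.
Extra fixed cost: 1. Net change = 1 − 0 = 1.
(Totals: 530 → 531.)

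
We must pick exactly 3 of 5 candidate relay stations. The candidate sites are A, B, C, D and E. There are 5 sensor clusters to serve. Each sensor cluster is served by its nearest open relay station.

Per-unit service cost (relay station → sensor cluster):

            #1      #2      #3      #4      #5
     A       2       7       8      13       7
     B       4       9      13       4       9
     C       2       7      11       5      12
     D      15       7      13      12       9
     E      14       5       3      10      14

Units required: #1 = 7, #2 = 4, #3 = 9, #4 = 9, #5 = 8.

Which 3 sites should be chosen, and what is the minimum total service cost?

With exactly 3 open, each sensor cluster uses its cheapest among the chosen.
{A, B, E}: #1→A 2·7=14, #2→E 5·4=20, #3→E 3·9=27, #4→B 4·9=36, #5→A 7·8=56. Service cost 153.
{A, C, E}: service cost 162
{B, C, E}: service cost 169
Among all 10 size-3 choices, {A, B, E} is lowest.

Choose A, B and E; total service cost 153.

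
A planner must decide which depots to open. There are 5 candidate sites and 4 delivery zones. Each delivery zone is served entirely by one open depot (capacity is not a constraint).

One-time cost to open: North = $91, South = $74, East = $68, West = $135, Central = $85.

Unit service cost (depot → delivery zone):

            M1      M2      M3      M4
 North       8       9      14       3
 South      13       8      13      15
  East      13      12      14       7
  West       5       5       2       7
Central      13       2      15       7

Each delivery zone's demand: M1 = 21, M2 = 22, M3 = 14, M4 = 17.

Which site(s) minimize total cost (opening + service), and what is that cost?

Open West only; minimum total cost 497.

For any fixed open set, each delivery zone goes to its cheapest open site; total = fixed + service.
{West}: M1→West 5·21=105, M2→West 5·22=110, M3→West 2·14=28, M4→West 7·17=119. Service 362; fixed 135; total 497.
{West, Central}: M1→West 5·21=105, M2→Central 2·22=44, M3→West 2·14=28, M4→West 7·17=119. Service 296; fixed 220; total 516.
{North, West}: service 294 + fixed 226 = 520
{North, South, East, West, Central}: M1→West 5·21=105, M2→Central 2·22=44, M3→West 2·14=28, M4→North 3·17=51. Service 228; fixed 453; total 681.
No other subset beats 497.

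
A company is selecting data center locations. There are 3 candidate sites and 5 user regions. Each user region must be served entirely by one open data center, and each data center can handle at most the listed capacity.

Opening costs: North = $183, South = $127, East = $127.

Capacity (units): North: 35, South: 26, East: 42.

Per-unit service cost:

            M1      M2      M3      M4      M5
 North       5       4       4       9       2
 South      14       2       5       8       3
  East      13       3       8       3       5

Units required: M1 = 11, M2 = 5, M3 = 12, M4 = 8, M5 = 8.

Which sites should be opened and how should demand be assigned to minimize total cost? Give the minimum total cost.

Open {North, East}: M1→North 5·11=55, M2→East 3·5=15, M3→North 4·12=48, M4→East 3·8=24, M5→North 2·8=16.
Loads: North carries 31/35, East carries 13/42. Service 158; fixed 310; total 468.
Next best feasible plan costs 492.

Minimum total cost: 468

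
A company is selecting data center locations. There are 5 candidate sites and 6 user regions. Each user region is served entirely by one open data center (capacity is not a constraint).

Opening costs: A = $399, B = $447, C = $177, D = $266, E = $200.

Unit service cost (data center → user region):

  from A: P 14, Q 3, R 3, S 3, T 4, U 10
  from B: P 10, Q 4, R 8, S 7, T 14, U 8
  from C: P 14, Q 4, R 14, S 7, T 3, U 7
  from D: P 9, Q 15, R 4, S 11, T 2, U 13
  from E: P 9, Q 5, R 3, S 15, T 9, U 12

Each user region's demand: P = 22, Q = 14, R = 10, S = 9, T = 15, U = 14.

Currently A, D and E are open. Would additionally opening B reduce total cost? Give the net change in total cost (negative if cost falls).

No — net change +419 (cost rises by 419).

Current service cost with {A, D, E}: 467.
Adding B: each user region re-picks its cheapest; new service cost 439, saving 28.
Extra fixed cost: 447. Net change = 447 − 28 = 419.
(Totals: 1332 → 1751.)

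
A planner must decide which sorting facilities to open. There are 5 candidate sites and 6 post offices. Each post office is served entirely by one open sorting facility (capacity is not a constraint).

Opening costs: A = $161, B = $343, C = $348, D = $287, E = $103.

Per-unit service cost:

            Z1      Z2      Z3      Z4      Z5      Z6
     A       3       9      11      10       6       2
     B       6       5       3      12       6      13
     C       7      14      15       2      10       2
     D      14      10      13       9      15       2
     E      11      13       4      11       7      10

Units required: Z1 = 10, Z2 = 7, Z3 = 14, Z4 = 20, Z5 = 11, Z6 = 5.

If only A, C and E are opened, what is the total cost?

Total cost: 877

Each post office is assigned to its cheapest site among the open ones.
{A, C, E}: Z1→A 3·10=30, Z2→A 9·7=63, Z3→E 4·14=56, Z4→C 2·20=40, Z5→A 6·11=66, Z6→A 2·5=10. Service 265; fixed 612; total 877.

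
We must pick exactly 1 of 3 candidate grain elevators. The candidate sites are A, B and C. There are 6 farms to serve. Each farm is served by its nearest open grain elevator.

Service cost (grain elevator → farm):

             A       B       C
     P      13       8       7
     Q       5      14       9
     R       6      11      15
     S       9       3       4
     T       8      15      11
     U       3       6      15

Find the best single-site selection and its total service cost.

Choose A only; total service cost 44.

With exactly 1 open, each farm uses its cheapest among the chosen.
{A}: P→A 13, Q→A 5, R→A 6, S→A 9, T→A 8, U→A 3. Service cost 44.
{B}: service cost 57
{C}: service cost 61
Among all 3 size-1 choices, {A} is lowest.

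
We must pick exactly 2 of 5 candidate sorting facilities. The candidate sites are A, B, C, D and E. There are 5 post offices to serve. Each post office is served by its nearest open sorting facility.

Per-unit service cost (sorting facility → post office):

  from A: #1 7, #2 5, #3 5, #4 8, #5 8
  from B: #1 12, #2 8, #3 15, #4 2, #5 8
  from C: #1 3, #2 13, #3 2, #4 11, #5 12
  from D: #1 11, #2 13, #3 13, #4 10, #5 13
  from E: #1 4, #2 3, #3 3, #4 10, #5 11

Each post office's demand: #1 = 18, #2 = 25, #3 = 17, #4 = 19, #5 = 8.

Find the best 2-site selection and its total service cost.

Choose B and E; total service cost 300.

With exactly 2 open, each post office uses its cheapest among the chosen.
{B, E}: #1→E 4·18=72, #2→E 3·25=75, #3→E 3·17=51, #4→B 2·19=38, #5→B 8·8=64. Service cost 300.
{B, C}: service cost 390
{A, E}: service cost 414
Among all 10 size-2 choices, {B, E} is lowest.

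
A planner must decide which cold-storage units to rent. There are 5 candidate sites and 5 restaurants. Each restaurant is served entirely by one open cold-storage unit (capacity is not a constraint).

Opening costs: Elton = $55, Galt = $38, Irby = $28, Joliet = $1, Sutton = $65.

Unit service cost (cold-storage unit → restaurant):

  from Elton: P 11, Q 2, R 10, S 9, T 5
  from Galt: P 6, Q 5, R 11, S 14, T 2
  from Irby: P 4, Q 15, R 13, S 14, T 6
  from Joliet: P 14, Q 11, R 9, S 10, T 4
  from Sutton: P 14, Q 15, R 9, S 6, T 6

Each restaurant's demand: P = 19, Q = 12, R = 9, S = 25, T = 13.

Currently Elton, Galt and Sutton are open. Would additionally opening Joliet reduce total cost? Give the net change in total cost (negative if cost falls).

Current service cost with {Elton, Galt, Sutton}: 395.
Adding Joliet: each restaurant re-picks its cheapest; new service cost 395, saving 0.
Extra fixed cost: 1. Net change = 1 − 0 = 1.
(Totals: 553 → 554.)

No — net change +1 (cost rises by 1).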